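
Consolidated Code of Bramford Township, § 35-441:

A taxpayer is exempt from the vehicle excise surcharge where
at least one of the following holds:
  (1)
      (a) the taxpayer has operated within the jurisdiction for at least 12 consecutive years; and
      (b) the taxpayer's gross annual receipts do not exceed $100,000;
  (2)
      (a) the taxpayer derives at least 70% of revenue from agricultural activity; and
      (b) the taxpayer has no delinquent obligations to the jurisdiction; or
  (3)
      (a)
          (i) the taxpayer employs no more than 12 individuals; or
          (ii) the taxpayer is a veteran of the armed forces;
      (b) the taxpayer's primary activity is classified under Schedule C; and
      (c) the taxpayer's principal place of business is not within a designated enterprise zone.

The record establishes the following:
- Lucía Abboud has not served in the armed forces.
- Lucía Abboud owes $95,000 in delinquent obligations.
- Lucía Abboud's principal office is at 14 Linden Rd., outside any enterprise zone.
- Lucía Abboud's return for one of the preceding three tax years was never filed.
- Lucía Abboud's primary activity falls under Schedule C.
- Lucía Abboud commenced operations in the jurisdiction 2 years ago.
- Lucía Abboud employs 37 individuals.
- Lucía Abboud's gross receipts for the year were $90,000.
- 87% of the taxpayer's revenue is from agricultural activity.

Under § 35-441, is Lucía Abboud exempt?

No — not exempt.

(a) ≥ 12 yrs in jurisdiction — not satisfied.
(b) receipts ≤ $100,000 — satisfied.
(1) = F AND T = false.
(a) ≥70% agricultural — satisfied.
(b) no delinquency — fails.
So (2) is not satisfied (T AND F).
(i) ≤ 12 employees — not met.
(ii) veteran — fails.
(a): F OR F → false.
(b) Schedule C activity — met.
(c) not (in enterprise zone) — met.
(3): F AND T AND T → false.
Overall: F OR F OR F → false.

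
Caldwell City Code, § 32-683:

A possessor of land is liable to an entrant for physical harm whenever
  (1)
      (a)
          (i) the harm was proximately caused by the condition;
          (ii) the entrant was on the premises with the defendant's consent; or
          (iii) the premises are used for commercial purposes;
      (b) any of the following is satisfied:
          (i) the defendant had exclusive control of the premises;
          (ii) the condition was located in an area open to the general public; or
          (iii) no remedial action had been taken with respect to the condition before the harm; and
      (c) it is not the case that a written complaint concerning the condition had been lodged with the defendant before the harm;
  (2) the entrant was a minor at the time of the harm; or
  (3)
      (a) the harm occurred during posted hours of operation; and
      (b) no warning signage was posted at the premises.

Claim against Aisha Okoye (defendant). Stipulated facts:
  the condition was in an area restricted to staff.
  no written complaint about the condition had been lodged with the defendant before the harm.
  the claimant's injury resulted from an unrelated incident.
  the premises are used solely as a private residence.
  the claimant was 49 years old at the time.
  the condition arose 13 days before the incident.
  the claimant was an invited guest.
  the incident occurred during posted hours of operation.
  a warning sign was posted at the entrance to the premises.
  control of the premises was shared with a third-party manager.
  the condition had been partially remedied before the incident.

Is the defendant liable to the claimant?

(i) proximate cause — fails.
(ii) consent to enter — satisfied.
(iii) commercial use — not satisfied.
(a) = F OR T OR F = true.
(i) exclusive control — not met.
(ii) public area — fails.
(iii) no remedial action — not met.
(b) = F OR F OR F = false.
(c) not (complaint lodged) — holds.
So (1) is not satisfied (T AND F AND T).
(2) entrant a minor — fails.
(a) during posted hours — met.
(b) no signage posted — not met.
(3) = T AND F = false.
Overall: F OR F OR F → false.

No — not liable.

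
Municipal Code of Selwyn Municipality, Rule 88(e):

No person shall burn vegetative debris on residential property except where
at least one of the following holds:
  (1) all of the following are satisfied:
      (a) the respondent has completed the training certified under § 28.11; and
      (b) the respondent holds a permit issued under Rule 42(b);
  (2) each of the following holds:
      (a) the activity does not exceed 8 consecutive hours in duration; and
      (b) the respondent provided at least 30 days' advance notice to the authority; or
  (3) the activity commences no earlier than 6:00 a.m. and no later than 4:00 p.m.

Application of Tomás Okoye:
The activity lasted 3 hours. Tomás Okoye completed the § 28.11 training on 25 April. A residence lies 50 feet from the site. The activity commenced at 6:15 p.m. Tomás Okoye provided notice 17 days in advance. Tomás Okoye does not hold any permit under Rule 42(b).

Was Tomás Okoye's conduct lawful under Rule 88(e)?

No — unlawful.

(a) training certified — satisfied.
(b) holds permit — not met.
So (1) is not satisfied (T AND F).
(a) ≤ 8 hrs duration — met.
(b) ≥30 days' notice — not satisfied.
(2) = T AND F = false.
(3) start within hours — fails.
Overall: F OR F OR F → false.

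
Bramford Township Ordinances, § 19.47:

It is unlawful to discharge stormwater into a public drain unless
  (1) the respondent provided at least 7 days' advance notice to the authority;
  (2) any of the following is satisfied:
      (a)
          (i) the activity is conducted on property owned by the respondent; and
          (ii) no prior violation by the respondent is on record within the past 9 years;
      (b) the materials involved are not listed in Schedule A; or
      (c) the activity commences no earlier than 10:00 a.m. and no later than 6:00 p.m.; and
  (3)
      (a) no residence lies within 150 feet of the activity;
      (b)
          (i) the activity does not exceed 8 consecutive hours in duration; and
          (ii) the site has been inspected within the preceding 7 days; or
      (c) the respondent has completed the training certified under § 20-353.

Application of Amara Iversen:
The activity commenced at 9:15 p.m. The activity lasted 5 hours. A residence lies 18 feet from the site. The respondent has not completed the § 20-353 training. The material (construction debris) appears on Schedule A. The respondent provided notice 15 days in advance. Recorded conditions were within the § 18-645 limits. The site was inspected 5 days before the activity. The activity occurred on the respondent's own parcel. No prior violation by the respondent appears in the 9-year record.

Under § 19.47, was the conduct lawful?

(1) ≥7 days' notice — satisfied.
(i) own property — holds.
(ii) no prior violation — holds.
(a) = T AND T = true.
(b) not (Schedule A material) — not met.
(c) start within hours — not met.
(2): T OR F OR F → true.
(a) no residence in 150 ft — not met.
(i) ≤ 8 hrs duration — met.
(ii) site inspected — holds.
So (b) is satisfied (T AND T).
(c) training certified — fails.
(3): F OR T OR F → true.
Overall = T AND T AND T = true.

Yes — lawful.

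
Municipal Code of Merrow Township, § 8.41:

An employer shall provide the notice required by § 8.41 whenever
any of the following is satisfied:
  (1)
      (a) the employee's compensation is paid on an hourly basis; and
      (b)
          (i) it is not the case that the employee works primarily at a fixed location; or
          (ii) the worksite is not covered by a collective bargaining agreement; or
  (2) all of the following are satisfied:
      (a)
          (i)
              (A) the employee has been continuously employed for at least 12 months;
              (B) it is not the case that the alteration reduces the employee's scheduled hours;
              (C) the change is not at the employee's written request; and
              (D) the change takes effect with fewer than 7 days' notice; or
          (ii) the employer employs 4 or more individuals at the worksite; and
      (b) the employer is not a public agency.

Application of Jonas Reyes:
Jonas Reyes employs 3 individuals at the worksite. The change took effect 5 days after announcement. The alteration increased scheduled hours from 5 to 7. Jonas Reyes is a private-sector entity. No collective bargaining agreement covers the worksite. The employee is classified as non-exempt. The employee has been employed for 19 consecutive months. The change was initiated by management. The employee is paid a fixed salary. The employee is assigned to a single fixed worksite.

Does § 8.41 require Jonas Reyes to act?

(a) hourly-paid — not met.
(i) not (fixed location) — not satisfied.
(ii) no CBA — satisfied.
(b) = F OR T = true.
(1): F AND T → false.
(A) tenure ≥ 12 mo. — met.
(B) not (hours reduced) — met.
(C) not employee-requested — holds.
(D) < 7 days' notice — satisfied.
So (i) is satisfied (T AND T AND T AND T).
(ii) ≥ 4 at site — not satisfied.
(a): T OR F → true.
(b) not (public agency) — holds.
So (2) is satisfied (T AND T).
Overall = F OR T = true.

Yes — required.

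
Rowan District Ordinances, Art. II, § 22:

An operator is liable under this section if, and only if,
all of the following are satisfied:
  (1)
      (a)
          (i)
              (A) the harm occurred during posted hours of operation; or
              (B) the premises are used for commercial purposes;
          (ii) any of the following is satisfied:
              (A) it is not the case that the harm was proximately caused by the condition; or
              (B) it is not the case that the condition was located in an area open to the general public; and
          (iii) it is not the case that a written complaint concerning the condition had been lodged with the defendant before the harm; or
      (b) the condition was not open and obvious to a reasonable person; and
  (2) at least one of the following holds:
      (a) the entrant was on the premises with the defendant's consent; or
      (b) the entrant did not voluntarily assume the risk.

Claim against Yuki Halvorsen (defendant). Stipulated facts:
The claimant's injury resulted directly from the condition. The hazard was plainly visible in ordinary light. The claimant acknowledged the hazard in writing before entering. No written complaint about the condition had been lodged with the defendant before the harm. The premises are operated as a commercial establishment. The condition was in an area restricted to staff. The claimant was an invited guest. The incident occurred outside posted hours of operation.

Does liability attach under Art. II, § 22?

(A) during posted hours — not met.
(B) commercial use — satisfied.
(i): F OR T → true.
(A) not (proximate cause) — not satisfied.
(B) not (public area) — satisfied.
So (ii) is satisfied (F OR T).
(iii) not (complaint lodged) — holds.
(a): T AND T AND T → true.
(b) not open/obvious — not satisfied.
So (1) is satisfied (T OR F).
(a) consent to enter — met.
(b) no assumed risk — not met.
(2): T OR F → true.
So Overall is satisfied (T AND T).

Yes — liable.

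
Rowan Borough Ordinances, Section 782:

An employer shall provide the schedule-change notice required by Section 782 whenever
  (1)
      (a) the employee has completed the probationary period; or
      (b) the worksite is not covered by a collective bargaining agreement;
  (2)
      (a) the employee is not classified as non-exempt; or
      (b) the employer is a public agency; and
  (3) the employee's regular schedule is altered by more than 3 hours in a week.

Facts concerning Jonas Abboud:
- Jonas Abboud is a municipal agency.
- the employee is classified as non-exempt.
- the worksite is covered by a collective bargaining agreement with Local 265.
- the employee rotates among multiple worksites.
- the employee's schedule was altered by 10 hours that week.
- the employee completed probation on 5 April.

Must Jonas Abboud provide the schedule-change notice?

Yes — required.

(a) past probation — met.
(b) no CBA — not met.
So (1) is satisfied (T OR F).
(a) not (non-exempt) — not satisfied.
(b) public agency — met.
(2): F OR T → true.
(3) schedule shift > 3h — met.
So Overall is satisfied (T AND T AND T).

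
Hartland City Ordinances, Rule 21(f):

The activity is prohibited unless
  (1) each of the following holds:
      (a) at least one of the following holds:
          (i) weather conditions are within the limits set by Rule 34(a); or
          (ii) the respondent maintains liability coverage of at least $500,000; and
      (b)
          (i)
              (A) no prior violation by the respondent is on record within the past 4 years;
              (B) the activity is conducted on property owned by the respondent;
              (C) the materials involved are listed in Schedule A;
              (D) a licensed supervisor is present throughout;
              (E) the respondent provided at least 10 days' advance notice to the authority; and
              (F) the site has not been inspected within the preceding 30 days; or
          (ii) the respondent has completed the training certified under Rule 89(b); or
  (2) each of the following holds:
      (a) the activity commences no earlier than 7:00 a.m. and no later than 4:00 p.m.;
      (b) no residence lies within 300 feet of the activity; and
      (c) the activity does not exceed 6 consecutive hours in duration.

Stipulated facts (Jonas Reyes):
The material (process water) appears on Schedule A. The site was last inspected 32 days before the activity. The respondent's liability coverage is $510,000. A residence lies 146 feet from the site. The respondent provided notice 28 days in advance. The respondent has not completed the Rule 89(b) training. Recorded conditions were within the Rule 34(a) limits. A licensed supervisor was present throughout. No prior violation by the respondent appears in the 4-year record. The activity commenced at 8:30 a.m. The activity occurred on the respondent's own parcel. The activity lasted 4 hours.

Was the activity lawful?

Yes — lawful.

(i) weather ok — satisfied.
(ii) coverage ≥ $500,000 — holds.
(a): T OR T → true.
(A) no prior violation — met.
(B) own property — satisfied.
(C) Schedule A material — met.
(D) supervisor present — met.
(E) ≥10 days' notice — holds.
(F) not (site inspected) — met.
(i) = T AND T AND T AND T AND T AND T = true.
(ii) training certified — not satisfied.
(b): T OR F → true.
So (1) is satisfied (T AND T).
(a) start within hours — met.
(b) no residence in 300 ft — not satisfied.
(c) ≤ 6 hrs duration — satisfied.
(2): T AND F AND T → false.
So Overall is satisfied (T OR F).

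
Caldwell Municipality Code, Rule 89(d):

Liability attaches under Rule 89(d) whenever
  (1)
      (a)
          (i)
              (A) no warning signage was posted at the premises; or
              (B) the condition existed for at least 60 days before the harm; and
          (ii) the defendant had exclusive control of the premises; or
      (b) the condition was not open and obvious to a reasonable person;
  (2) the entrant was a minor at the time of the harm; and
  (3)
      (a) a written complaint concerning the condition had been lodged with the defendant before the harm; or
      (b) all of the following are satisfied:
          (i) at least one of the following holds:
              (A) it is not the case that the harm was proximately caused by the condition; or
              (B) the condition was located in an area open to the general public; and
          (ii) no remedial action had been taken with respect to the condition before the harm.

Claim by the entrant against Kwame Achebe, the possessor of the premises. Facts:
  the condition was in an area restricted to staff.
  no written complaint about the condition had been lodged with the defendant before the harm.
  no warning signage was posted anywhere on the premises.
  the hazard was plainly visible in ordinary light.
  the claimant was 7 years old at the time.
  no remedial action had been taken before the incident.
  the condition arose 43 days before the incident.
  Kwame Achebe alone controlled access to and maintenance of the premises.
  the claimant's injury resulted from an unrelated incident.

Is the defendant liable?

Yes — liable.

(A) no signage posted — met.
(B) condition ≥60 days old — not met.
(i): T OR F → true.
(ii) exclusive control — satisfied.
So (a) is satisfied (T AND T).
(b) not open/obvious — not met.
(1): T OR F → true.
(2) entrant a minor — holds.
(a) complaint lodged — fails.
(A) not (proximate cause) — satisfied.
(B) public area — not satisfied.
(i): T OR F → true.
(ii) no remedial action — holds.
(b): T AND T → true.
(3) = F OR T = true.
Overall: T AND T AND T → true.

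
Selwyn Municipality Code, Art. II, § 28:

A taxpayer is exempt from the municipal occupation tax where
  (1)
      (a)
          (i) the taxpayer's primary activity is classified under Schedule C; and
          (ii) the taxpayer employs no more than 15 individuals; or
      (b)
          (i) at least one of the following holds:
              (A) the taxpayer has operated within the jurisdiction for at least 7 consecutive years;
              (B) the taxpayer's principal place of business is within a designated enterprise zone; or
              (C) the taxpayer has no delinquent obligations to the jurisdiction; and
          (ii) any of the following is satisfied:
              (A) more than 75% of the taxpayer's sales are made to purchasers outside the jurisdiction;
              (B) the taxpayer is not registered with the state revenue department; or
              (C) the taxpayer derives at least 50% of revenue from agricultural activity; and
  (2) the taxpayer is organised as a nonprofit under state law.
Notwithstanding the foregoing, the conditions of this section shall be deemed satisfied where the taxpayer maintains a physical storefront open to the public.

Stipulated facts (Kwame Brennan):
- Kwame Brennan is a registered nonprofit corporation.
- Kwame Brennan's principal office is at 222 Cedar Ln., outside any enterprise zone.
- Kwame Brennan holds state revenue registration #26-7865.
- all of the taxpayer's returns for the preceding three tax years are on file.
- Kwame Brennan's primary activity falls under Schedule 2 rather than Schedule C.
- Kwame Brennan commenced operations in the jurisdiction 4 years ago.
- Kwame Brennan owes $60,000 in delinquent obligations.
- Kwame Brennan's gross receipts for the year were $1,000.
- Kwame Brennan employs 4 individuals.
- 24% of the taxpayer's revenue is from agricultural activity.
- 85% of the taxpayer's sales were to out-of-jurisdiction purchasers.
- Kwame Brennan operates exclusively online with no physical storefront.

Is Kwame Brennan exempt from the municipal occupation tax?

No — not exempt.

(i) Schedule C activity — not met.
(ii) ≤ 15 employees — met.
(a) = F AND T = false.
(A) ≥ 7 yrs in jurisdiction — not satisfied.
(B) in enterprise zone — fails.
(C) no delinquency — fails.
So (i) is not satisfied (F OR F OR F).
(A) >75% out-of-jur. sales — satisfied.
(B) not (state-registered) — not satisfied.
(C) ≥50% agricultural — not met.
(ii) = T OR F OR F = true.
(b): F AND T → false.
So (1) is not satisfied (F OR F).
(2) nonprofit — met.
So Overall is not satisfied (F AND T).
Exception (has storefront) — not satisfied.
Result: main false OR exception false → false.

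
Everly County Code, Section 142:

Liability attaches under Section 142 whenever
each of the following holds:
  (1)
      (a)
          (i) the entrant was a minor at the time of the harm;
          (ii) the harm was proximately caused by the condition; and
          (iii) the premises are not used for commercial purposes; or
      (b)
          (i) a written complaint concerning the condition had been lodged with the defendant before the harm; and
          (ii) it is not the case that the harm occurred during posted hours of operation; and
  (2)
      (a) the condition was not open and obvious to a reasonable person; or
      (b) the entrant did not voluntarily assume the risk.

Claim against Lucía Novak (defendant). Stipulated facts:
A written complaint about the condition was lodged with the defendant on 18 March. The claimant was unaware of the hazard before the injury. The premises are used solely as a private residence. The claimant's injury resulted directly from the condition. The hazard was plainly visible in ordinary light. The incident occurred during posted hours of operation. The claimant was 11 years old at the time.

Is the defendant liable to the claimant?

(i) entrant a minor — satisfied.
(ii) proximate cause — satisfied.
(iii) not (commercial use) — satisfied.
(a): T AND T AND T → true.
(i) complaint lodged — satisfied.
(ii) not (during posted hours) — not satisfied.
(b) = T AND F = false.
(1) = T OR F = true.
(a) not open/obvious — not satisfied.
(b) no assumed risk — holds.
So (2) is satisfied (F OR T).
Overall = T AND T = true.

Yes — liable.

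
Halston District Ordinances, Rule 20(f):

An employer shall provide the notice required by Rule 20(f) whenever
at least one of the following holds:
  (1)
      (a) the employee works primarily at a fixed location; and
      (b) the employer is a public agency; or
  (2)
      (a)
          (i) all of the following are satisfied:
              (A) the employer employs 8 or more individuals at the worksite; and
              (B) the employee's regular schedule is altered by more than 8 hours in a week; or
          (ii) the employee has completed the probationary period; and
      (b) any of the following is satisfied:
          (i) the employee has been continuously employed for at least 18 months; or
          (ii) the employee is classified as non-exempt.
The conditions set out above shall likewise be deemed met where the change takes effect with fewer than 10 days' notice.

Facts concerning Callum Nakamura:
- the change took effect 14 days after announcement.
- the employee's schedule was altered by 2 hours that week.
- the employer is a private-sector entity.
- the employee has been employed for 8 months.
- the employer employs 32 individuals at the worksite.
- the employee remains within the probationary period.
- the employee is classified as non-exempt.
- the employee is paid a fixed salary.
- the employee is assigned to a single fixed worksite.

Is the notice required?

No — not required.

(a) fixed location — met.
(b) public agency — not met.
So (1) is not satisfied (T AND F).
(A) ≥ 8 at site — met.
(B) schedule shift > 8h — not met.
So (i) is not satisfied (T AND F).
(ii) past probation — fails.
(a) = F OR F = false.
(i) tenure ≥ 18 mo. — not satisfied.
(ii) non-exempt — holds.
(b): F OR T → true.
So (2) is not satisfied (F AND T).
Overall = F OR F = false.
Exception (< 10 days' notice) — not satisfied.
Result: main false OR exception false → false.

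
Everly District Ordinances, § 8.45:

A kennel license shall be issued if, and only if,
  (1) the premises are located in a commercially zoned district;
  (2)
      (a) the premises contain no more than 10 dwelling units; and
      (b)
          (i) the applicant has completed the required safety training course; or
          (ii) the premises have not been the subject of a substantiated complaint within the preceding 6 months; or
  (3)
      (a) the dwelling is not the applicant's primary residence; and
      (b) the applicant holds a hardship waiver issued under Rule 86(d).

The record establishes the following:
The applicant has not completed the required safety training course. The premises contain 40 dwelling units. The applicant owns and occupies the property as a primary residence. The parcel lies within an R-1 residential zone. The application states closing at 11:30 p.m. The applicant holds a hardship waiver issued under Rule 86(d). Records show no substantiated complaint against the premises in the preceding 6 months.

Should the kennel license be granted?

No — denied.

(1) commercially zoned — not met.
(a) ≤ 10 units — not met.
(i) safety training — not met.
(ii) no complaint in 6 mo. — met.
(b): F OR T → true.
(2) = F AND T = false.
(a) not (primary residence) — fails.
(b) hardship waiver — holds.
(3) = F AND T = false.
So Overall is not satisfied (F OR F OR F).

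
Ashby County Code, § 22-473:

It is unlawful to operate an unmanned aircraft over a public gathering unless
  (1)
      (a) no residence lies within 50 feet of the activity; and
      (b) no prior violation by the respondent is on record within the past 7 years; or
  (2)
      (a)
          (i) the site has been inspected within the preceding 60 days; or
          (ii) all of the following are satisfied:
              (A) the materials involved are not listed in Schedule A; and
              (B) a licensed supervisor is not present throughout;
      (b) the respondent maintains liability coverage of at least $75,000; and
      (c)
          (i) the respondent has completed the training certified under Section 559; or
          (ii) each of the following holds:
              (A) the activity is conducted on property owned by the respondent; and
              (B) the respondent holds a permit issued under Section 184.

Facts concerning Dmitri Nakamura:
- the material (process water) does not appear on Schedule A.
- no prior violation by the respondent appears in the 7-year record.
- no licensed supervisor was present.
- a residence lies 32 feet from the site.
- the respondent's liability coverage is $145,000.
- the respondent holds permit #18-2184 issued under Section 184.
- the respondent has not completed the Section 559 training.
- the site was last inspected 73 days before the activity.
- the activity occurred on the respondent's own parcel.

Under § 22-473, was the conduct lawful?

Yes — lawful.

(a) no residence in 50 ft — not satisfied.
(b) no prior violation — met.
So (1) is not satisfied (F AND T).
(i) site inspected — not met.
(A) not (Schedule A material) — holds.
(B) not (supervisor present) — satisfied.
(ii): T AND T → true.
So (a) is satisfied (F OR T).
(b) coverage ≥ $75,000 — satisfied.
(i) training certified — fails.
(A) own property — met.
(B) holds permit — satisfied.
So (ii) is satisfied (T AND T).
(c) = F OR T = true.
(2): T AND T AND T → true.
So Overall is satisfied (F OR T).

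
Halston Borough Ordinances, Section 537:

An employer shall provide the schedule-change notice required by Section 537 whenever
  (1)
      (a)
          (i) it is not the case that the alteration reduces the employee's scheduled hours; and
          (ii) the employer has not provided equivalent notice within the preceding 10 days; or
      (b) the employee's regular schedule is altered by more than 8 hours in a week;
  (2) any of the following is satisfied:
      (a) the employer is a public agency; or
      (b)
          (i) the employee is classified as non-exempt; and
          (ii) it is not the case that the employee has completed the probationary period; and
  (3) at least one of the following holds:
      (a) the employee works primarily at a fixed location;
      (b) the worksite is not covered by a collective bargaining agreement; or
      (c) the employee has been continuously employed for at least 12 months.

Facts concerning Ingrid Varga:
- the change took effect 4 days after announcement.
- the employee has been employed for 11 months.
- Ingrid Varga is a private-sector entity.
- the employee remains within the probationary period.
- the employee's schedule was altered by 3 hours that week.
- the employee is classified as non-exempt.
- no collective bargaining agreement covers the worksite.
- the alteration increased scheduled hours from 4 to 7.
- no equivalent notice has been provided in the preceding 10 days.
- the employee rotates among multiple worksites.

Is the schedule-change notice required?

(i) not (hours reduced) — satisfied.
(ii) no recent notice — met.
So (a) is satisfied (T AND T).
(b) schedule shift > 8h — not met.
(1) = T OR F = true.
(a) public agency — not satisfied.
(i) non-exempt — holds.
(ii) not (past probation) — holds.
(b) = T AND T = true.
(2): F OR T → true.
(a) fixed location — fails.
(b) no CBA — satisfied.
(c) tenure ≥ 12 mo. — fails.
(3) = F OR T OR F = true.
Overall = T AND T AND T = true.

Yes — required.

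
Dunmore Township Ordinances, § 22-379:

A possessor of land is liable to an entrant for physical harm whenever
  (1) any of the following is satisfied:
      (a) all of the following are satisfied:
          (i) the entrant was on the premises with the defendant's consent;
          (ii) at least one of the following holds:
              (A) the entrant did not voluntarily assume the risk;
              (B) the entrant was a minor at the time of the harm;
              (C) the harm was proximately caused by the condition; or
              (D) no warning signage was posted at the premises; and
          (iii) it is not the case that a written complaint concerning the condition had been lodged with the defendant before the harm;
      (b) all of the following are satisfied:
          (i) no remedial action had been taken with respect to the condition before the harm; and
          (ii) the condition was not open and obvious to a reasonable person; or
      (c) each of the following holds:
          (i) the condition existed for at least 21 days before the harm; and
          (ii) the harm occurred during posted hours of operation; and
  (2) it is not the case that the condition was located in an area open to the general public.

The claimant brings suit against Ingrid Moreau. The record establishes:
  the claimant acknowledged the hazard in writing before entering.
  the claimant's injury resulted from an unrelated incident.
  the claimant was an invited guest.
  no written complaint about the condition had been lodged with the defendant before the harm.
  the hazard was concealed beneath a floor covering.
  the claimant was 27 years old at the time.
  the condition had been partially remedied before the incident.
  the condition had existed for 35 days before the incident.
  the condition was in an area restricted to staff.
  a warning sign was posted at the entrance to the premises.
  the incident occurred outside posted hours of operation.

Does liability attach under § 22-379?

(i) consent to enter — satisfied.
(A) no assumed risk — fails.
(B) entrant a minor — not met.
(C) proximate cause — not met.
(D) no signage posted — not satisfied.
So (ii) is not satisfied (F OR F OR F OR F).
(iii) not (complaint lodged) — met.
(a) = T AND F AND T = false.
(i) no remedial action — fails.
(ii) not open/obvious — satisfied.
So (b) is not satisfied (F AND T).
(i) condition ≥21 days old — met.
(ii) during posted hours — not met.
(c): T AND F → false.
(1) = F OR F OR F = false.
(2) not (public area) — holds.
So Overall is not satisfied (F AND T).

No — not liable.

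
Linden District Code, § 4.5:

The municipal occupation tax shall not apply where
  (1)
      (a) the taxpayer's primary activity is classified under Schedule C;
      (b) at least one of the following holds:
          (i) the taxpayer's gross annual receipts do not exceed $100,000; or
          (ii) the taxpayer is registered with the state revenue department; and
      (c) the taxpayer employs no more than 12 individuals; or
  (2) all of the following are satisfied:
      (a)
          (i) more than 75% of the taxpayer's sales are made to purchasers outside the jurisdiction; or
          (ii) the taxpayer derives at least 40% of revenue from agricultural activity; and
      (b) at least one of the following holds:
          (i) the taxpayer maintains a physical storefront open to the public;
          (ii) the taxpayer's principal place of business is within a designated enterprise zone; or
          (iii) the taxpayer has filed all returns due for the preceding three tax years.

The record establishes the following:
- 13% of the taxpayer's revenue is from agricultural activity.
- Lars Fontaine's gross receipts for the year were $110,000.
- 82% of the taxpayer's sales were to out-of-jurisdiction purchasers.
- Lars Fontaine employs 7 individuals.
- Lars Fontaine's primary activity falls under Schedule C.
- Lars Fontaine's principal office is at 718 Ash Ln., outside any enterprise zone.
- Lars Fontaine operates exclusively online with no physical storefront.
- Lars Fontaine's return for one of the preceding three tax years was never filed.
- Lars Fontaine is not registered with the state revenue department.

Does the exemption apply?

(a) Schedule C activity — met.
(i) receipts ≤ $100,000 — not met.
(ii) state-registered — not satisfied.
(b) = F OR F = false.
(c) ≤ 12 employees — holds.
(1) = T AND F AND T = false.
(i) >75% out-of-jur. sales — holds.
(ii) ≥40% agricultural — fails.
(a) = T OR F = true.
(i) has storefront — fails.
(ii) in enterprise zone — fails.
(iii) returns current — fails.
So (b) is not satisfied (F OR F OR F).
(2) = T AND F = false.
So Overall is not satisfied (F OR F).

No — not exempt.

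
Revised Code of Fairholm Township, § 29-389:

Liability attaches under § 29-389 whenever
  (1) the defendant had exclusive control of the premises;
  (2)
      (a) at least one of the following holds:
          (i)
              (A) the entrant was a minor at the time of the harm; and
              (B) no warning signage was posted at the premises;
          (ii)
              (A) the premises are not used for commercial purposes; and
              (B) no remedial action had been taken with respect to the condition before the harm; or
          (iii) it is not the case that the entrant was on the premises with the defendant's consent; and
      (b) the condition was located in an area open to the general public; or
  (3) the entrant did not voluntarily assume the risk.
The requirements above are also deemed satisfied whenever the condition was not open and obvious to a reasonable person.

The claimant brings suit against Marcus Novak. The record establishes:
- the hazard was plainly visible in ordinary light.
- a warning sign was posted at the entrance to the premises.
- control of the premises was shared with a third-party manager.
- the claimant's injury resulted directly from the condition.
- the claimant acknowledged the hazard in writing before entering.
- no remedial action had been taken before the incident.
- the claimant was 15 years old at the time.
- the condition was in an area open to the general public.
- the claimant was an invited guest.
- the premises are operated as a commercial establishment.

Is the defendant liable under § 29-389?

No — not liable.

(1) exclusive control — fails.
(A) entrant a minor — met.
(B) no signage posted — not satisfied.
(i): T AND F → false.
(A) not (commercial use) — fails.
(B) no remedial action — holds.
So (ii) is not satisfied (F AND T).
(iii) not (consent to enter) — not met.
So (a) is not satisfied (F OR F OR F).
(b) public area — holds.
(2): F AND T → false.
(3) no assumed risk — not met.
Overall = F OR F OR F = false.
Exception (not open/obvious) — not satisfied.
Result: main false OR exception false → false.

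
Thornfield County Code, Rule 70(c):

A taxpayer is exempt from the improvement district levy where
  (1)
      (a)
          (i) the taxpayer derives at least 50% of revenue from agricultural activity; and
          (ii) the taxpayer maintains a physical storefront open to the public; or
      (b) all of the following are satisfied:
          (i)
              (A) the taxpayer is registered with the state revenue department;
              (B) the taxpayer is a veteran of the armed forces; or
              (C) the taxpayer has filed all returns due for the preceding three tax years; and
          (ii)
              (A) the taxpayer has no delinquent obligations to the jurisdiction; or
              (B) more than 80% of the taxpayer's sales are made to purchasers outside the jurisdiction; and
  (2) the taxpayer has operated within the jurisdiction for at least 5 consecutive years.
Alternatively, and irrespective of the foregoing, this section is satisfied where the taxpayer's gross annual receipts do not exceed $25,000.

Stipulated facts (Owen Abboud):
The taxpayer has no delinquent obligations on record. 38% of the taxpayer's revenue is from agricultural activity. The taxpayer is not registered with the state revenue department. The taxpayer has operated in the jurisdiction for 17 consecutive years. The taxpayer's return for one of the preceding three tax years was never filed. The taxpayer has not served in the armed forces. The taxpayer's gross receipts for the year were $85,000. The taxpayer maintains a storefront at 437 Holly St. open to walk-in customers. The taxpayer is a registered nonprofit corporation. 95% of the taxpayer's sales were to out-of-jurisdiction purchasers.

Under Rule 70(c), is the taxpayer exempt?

No — not exempt.

(i) ≥50% agricultural — not met.
(ii) has storefront — holds.
(a): F AND T → false.
(A) state-registered — not satisfied.
(B) veteran — fails.
(C) returns current — not satisfied.
(i) = F OR F OR F = false.
(A) no delinquency — met.
(B) >80% out-of-jur. sales — satisfied.
(ii): T OR T → true.
So (b) is not satisfied (F AND T).
So (1) is not satisfied (F OR F).
(2) ≥ 5 yrs in jurisdiction — satisfied.
So Overall is not satisfied (F AND T).
Exception (receipts ≤ $25,000) — not satisfied.
Result: main false OR exception false → false.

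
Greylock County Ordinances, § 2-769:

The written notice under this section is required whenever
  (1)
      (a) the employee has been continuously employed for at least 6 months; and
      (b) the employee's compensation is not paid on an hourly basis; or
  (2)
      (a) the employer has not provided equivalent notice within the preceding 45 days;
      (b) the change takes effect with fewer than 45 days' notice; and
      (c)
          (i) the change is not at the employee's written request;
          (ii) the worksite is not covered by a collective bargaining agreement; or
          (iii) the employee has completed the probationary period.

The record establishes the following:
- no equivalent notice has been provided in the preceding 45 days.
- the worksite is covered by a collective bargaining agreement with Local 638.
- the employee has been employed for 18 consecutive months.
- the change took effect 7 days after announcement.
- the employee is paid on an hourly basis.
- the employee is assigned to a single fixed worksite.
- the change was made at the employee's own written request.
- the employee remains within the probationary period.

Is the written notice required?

(a) tenure ≥ 6 mo. — met.
(b) not (hourly-paid) — fails.
(1) = T AND F = false.
(a) no recent notice — holds.
(b) < 45 days' notice — holds.
(i) not employee-requested — fails.
(ii) no CBA — not satisfied.
(iii) past probation — not satisfied.
(c): F OR F OR F → false.
So (2) is not satisfied (T AND T AND F).
So Overall is not satisfied (F OR F).

No — not required.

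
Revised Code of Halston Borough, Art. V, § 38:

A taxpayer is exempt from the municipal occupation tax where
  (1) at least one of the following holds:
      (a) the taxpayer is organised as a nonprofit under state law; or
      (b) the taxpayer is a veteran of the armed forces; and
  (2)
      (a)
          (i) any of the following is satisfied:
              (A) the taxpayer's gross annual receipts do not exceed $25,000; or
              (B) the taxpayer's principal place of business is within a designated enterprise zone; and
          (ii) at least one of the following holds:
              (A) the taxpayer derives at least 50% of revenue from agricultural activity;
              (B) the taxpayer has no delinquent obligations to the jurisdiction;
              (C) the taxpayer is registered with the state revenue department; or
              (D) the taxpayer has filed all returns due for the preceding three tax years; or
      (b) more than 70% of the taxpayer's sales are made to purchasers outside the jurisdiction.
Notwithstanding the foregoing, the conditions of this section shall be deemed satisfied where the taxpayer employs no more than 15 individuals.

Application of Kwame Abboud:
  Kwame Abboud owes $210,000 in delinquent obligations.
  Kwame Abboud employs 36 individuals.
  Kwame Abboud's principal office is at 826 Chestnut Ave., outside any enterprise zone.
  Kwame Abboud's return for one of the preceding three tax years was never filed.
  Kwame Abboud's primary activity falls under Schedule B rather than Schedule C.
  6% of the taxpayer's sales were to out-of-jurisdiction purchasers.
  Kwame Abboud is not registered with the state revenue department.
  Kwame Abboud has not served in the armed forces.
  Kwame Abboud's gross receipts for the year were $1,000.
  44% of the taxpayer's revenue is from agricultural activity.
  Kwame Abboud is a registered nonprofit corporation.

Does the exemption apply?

No — not exempt.

(a) nonprofit — met.
(b) veteran — not met.
So (1) is satisfied (T OR F).
(A) receipts ≤ $25,000 — holds.
(B) in enterprise zone — fails.
So (i) is satisfied (T OR F).
(A) ≥50% agricultural — fails.
(B) no delinquency — fails.
(C) state-registered — not met.
(D) returns current — fails.
So (ii) is not satisfied (F OR F OR F OR F).
(a): T AND F → false.
(b) >70% out-of-jur. sales — fails.
(2): F OR F → false.
Overall: T AND F → false.
Exception (≤ 15 employees) — not satisfied.
Result: main false OR exception false → false.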